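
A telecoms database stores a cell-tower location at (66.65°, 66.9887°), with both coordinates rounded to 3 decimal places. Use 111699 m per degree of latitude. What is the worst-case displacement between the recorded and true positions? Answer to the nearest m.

60 m

Rounding to 3 decimal places leaves each coordinate within ±0.0005° of the true value.
N–S: 0.0005° × 111699 m/° = 55.8495 m.
E–W at 66.65°: 0.0005° × 111699 × cos 66.65° = 0.0005 × 111699 × 0.3963 ≈ 22.1358 m.
Combining orthogonally: (55.8495² + 22.1358²)^½ ≈ 60.0763 m.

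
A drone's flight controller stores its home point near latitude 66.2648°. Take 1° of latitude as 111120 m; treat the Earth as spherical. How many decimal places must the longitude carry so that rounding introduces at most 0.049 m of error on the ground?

At 66.2648° one degree of longitude covers 111120 × cos 66.2648° ≈ 111120 × 0.4025 ≈ 44726.9 m.
With N decimal places the half-ulp bound is 0.5·10⁻ᴺ°, or 0.5·10⁻ᴺ × 44726.9 m on the ground.
Need 0.5 × 44726.9 × 10⁻ᴺ ≤ 0.049 → 10⁻ᴺ ≤ 2.191e-06, so N ≥ 5.66.
N = 5 would give 0.224 m (too coarse); N = 6 gives 0.0224 m ≤ 0.049 m.

6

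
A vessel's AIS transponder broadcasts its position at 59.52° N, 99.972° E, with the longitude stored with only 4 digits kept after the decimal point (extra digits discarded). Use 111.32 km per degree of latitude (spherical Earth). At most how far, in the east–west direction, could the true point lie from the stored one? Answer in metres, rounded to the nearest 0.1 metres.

Truncating at 4 decimal places can drop up to a full unit in the last place, so the longitude may be off by as much as 0.0001°.
At latitude 59.52° a degree of longitude spans 111320 m × cos 59.52° = 111320 × 0.5072 ≈ 56465.7 m.
Maximum E–W displacement: 0.0001 × 56465.7 = 5.64657 m.

5.6 metres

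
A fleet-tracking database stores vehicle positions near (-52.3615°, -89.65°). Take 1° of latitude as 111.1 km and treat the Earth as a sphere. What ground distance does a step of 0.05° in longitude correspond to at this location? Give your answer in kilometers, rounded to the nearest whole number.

3 kilometers

0.05° of longitude at 52.3615° is 0.05 × 111100 × cos 52.3615° ≈ 0.05 × 67846.3 = 3392.31 m.
That is 3392.31 m = 3.3923 km.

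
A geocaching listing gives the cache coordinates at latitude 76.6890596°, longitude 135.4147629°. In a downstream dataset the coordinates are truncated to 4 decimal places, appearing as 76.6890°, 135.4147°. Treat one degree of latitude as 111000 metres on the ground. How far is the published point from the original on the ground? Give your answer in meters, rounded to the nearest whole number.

The latitude changed by +0.0000596° and the longitude by +0.0000629°.
N–S: 0.0000596° × 111000 m/° = 6.6156 m.
East–west at this latitude: 0.0000629° × 111000 × cos 76.689° ≈ 0.0000629 × 25556.3 = 1.60749 m.
Distance: √(6.6156² + 1.60749²) ≈ 6.8081 m.

7 meters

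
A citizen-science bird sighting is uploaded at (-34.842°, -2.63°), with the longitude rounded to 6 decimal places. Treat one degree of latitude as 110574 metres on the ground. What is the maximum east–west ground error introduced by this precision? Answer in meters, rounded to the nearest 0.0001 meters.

Rounding to 6 decimal places leaves the longitude within ±5e-07° of the true value.
Parallels shrink by cos φ, so at 34.842° a degree of longitude is 110574 × 0.8207 ≈ 90751.5 m.
East–west error: 5e-07° × 90751.5 m/° ≈ 0.0453757 m.

0.0454 meters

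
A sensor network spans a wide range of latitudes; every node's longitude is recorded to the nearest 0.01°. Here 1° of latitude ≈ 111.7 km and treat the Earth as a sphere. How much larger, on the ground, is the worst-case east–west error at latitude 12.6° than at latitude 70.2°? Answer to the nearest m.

Rounding to 2 decimal places leaves the longitude within ±0.005° of the true value.
At 12.6°: 0.005° × 111700 × cos 12.6° = 0.005 × 111700 × 0.9759 ≈ 545.05 m.
Error at 70.2° = 0.005° × 111700 × cos 70.2° ≈ 558.5 × 0.3387 = 189.19 m.
So the lower-latitude error exceeds the higher by 545.05 − 189.19 = 355.86 m.

356 m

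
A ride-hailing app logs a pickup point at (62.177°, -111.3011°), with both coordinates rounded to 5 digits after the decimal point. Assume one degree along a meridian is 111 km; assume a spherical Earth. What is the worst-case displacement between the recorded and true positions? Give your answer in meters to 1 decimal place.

Rounding to 5 decimal places leaves each coordinate within ±5e-06° of the true value.
N–S: 5e-06° × 111000 m/° = 0.555 m.
East–west component at 62.177°: 5e-06° × 111000 × cos 62.177° ≈ 5e-06 × 51808.3 ≈ 0.259042 m.
Worst case both components are at the extreme and orthogonal: √(0.555² + 0.259042²) ≈ 0.612477 m.

0.6 meters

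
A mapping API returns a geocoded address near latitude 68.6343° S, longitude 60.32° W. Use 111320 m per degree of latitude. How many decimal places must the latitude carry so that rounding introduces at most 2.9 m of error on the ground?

One degree of latitude covers 111320 m.
Rounding to N decimal places gives at most 0.5 × 10⁻ᴺ degrees of error, i.e. 0.5 × 10⁻ᴺ × 111320 m.
Need 0.5 × 111320 × 10⁻ᴺ ≤ 2.9 → 10⁻ᴺ ≤ 5.210e-05, so N ≥ 4.28.
N = 4 would give 5.57 m (too coarse); N = 5 gives 0.557 m ≤ 2.9 m.

5 decimal places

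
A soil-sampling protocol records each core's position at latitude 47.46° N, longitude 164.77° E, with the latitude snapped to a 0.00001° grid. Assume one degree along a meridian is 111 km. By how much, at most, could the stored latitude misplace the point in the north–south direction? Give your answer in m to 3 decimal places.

With a 0.00001° grid the true value lies within half a step, ±0.00001°/2 = ±5e-06°, of the stored one.
North–south distance: 5e-06° × 111000 m/° = 0.555 m.

0.555 m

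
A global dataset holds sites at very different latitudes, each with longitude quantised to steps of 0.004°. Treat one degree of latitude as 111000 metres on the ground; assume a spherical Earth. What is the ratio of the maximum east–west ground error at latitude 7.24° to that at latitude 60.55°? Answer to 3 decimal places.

2.018

With a 0.004° grid the true value lies within half a step, ±0.004°/2 = ±0.002°, of the stored one.
At 7.24°: 0.002° × 111000 × cos 7.24° = 0.002 × 111000 × 0.9920 ≈ 220.23 m.
At 60.55°: 0.002° × 111000 × cos 60.55° = 0.002 × 111000 × 0.4917 ≈ 109.15 m.
The ratio reduces to cos 7.24° / cos 60.55° = 0.9920/0.4917 ≈ 2.0177.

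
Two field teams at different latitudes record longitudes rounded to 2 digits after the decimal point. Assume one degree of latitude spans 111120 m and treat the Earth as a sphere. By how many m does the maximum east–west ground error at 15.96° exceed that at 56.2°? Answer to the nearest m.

Rounding to 2 decimal places leaves the longitude within ±0.005° of the true value.
Error at 15.96° = 0.005° × 111120 × cos 15.96° ≈ 555.6 × 0.9615 = 534.18 m.
At 56.2°: 0.005° × 111120 × cos 56.2° = 0.005 × 111120 × 0.5563 ≈ 309.08 m.
So the lower-latitude error exceeds the higher by 534.18 − 309.08 = 225.11 m.

225 m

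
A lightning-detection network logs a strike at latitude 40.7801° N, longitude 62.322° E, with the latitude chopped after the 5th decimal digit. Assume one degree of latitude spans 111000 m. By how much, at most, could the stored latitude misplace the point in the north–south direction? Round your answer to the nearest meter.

1 meters

Truncating at 5 decimal places can drop up to a full unit in the last place, so the latitude may be off by as much as 1e-05°.
So the N–S error is at most 1e-05 × 111000 = 1.11 m.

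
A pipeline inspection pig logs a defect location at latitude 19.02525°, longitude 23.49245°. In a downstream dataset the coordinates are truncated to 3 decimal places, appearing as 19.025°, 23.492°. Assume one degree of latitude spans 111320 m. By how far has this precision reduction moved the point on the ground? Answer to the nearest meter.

55 meters

Δlat = 19.02525 − 19.025 = +0.00025°; Δlon = 23.49245 − 23.492 = +0.00045°.
N–S: 0.00025° × 111320 m/° = 27.83 m.
E–W at 19.025°: 0.00045° × 111320 × cos 19.025° = 0.00045 × 111320 × 0.9454 ≈ 47.3577 m.
Distance: √(27.83² + 47.3577²) ≈ 54.9296 m.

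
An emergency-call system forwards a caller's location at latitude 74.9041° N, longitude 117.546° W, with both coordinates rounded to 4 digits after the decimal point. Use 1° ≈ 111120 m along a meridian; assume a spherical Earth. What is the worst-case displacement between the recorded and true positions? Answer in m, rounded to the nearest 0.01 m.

Rounding to 4 decimal places leaves each coordinate within ±5e-05° of the true value.
Latitude error → 5e-05 × 111120 = 5.556 m along the meridian.
Longitude error → 5e-05 × 111120 × cos 74.9041° = 5e-05 × 111120 × 0.2604 ≈ 1.44698 m.
The two errors are perpendicular, so the maximum displacement is √(5.556² + 1.44698²) ≈ 5.74133 m.

5.74 m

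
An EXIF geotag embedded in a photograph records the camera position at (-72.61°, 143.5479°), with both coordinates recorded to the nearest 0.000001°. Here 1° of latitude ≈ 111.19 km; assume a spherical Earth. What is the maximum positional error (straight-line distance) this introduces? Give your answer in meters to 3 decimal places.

Rounding to 6 decimal places leaves each coordinate within ±5e-07° of the true value.
N–S: 5e-07° × 111190 m/° = 0.055595 m.
Longitude error → 5e-07 × 111190 × cos 72.61° = 5e-07 × 111190 × 0.2989 ≈ 0.0166159 m.
The two errors are perpendicular, so the maximum displacement is √(0.055595² + 0.0166159²) ≈ 0.0580249 m.

0.058 meters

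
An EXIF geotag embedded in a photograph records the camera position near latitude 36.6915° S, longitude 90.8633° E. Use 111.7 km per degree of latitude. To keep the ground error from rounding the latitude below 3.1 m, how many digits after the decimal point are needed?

5 decimal places

One degree of latitude covers 111700 m.
N decimal places → at most half a unit in the last place, 0.5 × 10⁻ᴺ° = 111700/2 × 10⁻ᴺ m.
Need 0.5 × 111700 × 10⁻ᴺ ≤ 3.1 → 10⁻ᴺ ≤ 5.551e-05, so N ≥ 4.26.
So 5 decimal places suffice (0.558 m); 4 would allow up to 5.58 m.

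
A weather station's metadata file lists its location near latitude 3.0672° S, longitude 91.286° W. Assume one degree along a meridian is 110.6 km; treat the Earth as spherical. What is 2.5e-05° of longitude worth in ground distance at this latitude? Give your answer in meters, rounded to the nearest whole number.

3 meters

One degree of longitude here spans 110600 × cos 3.0672° = 110600 × 0.9986 ≈ 110442 m; 2.5e-05° of that is 2.76104 m.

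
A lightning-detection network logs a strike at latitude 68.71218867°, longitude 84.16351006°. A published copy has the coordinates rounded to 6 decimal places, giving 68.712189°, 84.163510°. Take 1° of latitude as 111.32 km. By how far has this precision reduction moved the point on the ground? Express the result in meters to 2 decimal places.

0.04 meters

Δlat = 68.71218867 − 68.712189 = -0.00000033°; Δlon = 84.16351006 − 84.163510 = +0.00000006°.
North–south shift: -0.00000033 × 111320 = -0.0367356 m.
E–W at 68.7122°: 0.00000006° × 111320 × cos 68.7122° = 0.00000006 × 111320 × 0.3631 ≈ 0.0024249 m.
Hypotenuse of the two orthogonal shifts: √(0.0367356² + 0.0024249²) = 0.0368155 m.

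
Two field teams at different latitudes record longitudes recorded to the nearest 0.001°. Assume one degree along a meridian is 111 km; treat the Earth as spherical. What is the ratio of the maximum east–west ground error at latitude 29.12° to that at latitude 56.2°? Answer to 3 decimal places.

Rounding to 3 decimal places leaves the longitude within ±0.0005° of the true value.
At 29.12°: 0.0005° × 111000 × cos 29.12° = 0.0005 × 111000 × 0.8736 ≈ 48.485 m.
At 56.2°: 0.0005° × 111000 × cos 56.2° = 0.0005 × 111000 × 0.5563 ≈ 30.874 m.
Ratio: 48.485 / 30.874 = cos 29.12° / cos 56.2° ≈ 1.5704.

1.570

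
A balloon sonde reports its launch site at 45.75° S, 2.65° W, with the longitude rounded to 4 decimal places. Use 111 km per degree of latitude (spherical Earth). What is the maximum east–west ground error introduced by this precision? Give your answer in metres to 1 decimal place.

3.9 metres

Rounding to 4 decimal places leaves the longitude within ±5e-05° of the true value.
One degree of longitude at 45.75° is 111000 × cos 45.75° ≈ 111000 × 0.6978 = 77454.7 m.
Maximum E–W displacement: 5e-05 × 77454.7 = 3.87274 m.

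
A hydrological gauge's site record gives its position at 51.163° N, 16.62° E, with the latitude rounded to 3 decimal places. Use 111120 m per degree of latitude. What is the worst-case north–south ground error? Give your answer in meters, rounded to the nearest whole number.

56 meters

Rounding to 3 decimal places leaves the latitude within ±0.0005° of the true value.
North–south distance: 0.0005° × 111120 m/° = 55.56 m.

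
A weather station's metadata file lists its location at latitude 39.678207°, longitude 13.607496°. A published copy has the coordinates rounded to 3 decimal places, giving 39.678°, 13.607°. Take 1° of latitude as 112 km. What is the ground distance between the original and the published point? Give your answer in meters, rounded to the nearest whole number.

The latitude changed by +0.000207° and the longitude by +0.000496°.
North–south shift: 0.000207 × 112000 = 23.184 m.
E–W at 39.678°: 0.000496° × 112000 × cos 39.678° = 0.000496 × 112000 × 0.7696 ≈ 42.7553 m.
Hypotenuse of the two orthogonal shifts: √(23.184² + 42.7553²) = 48.6366 m.

49 meters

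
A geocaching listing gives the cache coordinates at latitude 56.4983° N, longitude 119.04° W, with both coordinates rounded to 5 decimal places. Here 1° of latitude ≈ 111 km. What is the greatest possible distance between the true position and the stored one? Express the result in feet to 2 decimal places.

2.08 feet

Rounding to 5 decimal places leaves each coordinate within ±5e-06° of the true value.
Latitude error → 5e-06 × 111000 = 0.555 m along the meridian.
East–west component at 56.4983°: 5e-06° × 111000 × cos 56.4983° ≈ 5e-06 × 61267.8 ≈ 0.306339 m.
Combining orthogonally: (0.555² + 0.306339²)^½ ≈ 0.633931 m.
In feet: 0.633931 m ÷ 0.3048 ≈ 2.0798 ft.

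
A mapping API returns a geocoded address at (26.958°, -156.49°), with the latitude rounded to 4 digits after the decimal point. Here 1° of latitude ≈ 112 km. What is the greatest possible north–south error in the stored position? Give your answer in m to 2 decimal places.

5.60 m

Rounding to 4 decimal places leaves the latitude within ±5e-05° of the true value.
North–south distance: 5e-05° × 112000 m/° = 5.6 m.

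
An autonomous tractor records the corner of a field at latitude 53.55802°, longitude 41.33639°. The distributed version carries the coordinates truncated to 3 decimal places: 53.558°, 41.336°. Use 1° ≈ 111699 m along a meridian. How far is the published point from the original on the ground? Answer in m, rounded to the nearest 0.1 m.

26.0 m

The latitude changed by +0.00002° and the longitude by +0.00039°.
N–S: 0.00002° × 111699 m/° = 2.23398 m.
East–west at this latitude: 0.00039° × 111699 × cos 53.558° ≈ 0.00039 × 66350.2 = 25.8766 m.
Combined displacement = (2.23398² + 25.8766²)^½ ≈ 25.9728 m.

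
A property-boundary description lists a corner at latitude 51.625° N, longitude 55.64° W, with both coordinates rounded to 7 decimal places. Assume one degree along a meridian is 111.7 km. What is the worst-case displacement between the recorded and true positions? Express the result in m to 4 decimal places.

Rounding to 7 decimal places leaves each coordinate within ±5e-08° of the true value.
North–south component: 5e-08° × 111700 = 0.005585 m.
Longitude error → 5e-08 × 111700 × cos 51.625° = 5e-08 × 111700 × 0.6208 ≈ 0.0034672 m.
Combining orthogonally: (0.005585² + 0.0034672²)^½ ≈ 0.00657371 m.

0.0066 m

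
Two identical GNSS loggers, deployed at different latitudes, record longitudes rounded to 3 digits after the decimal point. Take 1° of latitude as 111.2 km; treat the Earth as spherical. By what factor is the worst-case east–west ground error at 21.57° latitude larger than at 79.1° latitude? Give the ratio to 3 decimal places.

Rounding to 3 decimal places leaves the longitude within ±0.0005° of the true value.
At 21.57°: 0.0005° × 111200 × cos 21.57° = 0.0005 × 111200 × 0.9300 ≈ 51.706 m.
Error at 79.1° = 0.0005° × 111200 × cos 79.1° ≈ 55.6 × 0.1891 = 10.514 m.
The ratio reduces to cos 21.57° / cos 79.1° = 0.9300/0.1891 ≈ 4.9180.

4.918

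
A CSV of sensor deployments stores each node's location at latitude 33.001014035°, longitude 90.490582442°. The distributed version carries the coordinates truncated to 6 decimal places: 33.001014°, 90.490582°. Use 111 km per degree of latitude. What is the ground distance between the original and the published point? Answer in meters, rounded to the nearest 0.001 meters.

Δlat = 33.001014035 − 33.001014 = +0.000000035°; Δlon = 90.490582442 − 90.490582 = +0.000000442°.
N–S: 0.000000035° × 111000 m/° = 0.003885 m.
E–W at 33.001°: 0.000000442° × 111000 × cos 33.001° = 0.000000442 × 111000 × 0.8387 ≈ 0.0411464 m.
Combined displacement = (0.003885² + 0.0411464²)^½ ≈ 0.0413294 m.

0.041 meters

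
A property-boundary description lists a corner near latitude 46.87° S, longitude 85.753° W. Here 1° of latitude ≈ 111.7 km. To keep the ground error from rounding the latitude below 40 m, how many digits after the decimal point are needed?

4 decimal places

One degree of latitude covers 111700 m.
N decimal places → at most half a unit in the last place, 0.5 × 10⁻ᴺ° = 111700/2 × 10⁻ᴺ m.
Need 0.5 × 111700 × 10⁻ᴺ ≤ 40 → 10⁻ᴺ ≤ 7.162e-04, so N ≥ 3.14.
At 3 places the error can reach 55.9 m, but 4 places keeps it to 5.58 m.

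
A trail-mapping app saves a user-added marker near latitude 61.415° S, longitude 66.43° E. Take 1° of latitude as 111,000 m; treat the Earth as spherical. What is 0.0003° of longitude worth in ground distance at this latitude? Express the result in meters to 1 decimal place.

15.9 meters

0.0003° of longitude at 61.415° is 0.0003 × 111000 × cos 61.415° ≈ 0.0003 × 53109.3 = 15.9328 m.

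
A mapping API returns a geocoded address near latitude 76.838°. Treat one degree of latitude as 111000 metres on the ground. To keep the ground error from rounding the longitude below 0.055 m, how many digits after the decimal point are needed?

6 decimal places

At 76.838° one degree of longitude covers 111000 × cos 76.838° ≈ 111000 × 0.2277 ≈ 25275.3 m.
Rounding to N decimal places gives at most 0.5 × 10⁻ᴺ degrees of error, i.e. 0.5 × 10⁻ᴺ × 25275.3 m.
Setting 12637.6 × 10⁻ᴺ ≤ 0.055 gives 10ᴺ ≥ 2.298e+05, i.e. N ≥ 5.36.
N = 5 would give 0.126 m (too coarse); N = 6 gives 0.0126 m ≤ 0.055 m.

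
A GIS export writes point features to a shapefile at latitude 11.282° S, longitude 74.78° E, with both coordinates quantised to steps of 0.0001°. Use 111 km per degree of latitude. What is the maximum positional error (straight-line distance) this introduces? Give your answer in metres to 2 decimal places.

7.77 metres

With a 0.0001° grid the true value lies within half a step, ±0.0001°/2 = ±5e-05°, of the stored one.
North–south component: 5e-05° × 111000 = 5.55 m.
E–W at 11.282°: 5e-05° × 111000 × cos 11.282° = 5e-05 × 111000 × 0.9807 ≈ 5.44275 m.
The two errors are perpendicular, so the maximum displacement is √(5.55² + 5.44275²) ≈ 7.77342 m.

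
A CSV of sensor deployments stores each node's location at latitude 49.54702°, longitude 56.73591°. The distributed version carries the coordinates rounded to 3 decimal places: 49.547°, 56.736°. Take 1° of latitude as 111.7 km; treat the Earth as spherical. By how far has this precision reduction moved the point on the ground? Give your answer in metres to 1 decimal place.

The latitude changed by +0.00002° and the longitude by -0.00009°.
N–S: 0.00002° × 111700 m/° = 2.234 m.
East–west at this latitude: -0.00009° × 111700 × cos 49.547° ≈ -0.00009 × 72473.6 = -6.52263 m.
Combined displacement = (2.234² + 6.52263²)^½ ≈ 6.89459 m.

6.9 metres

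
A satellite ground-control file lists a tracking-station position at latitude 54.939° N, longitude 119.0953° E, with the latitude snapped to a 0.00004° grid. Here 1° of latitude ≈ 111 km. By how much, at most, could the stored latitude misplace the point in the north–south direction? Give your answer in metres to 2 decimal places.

With a 0.00004° grid the true value lies within half a step, ±0.00004°/2 = ±2e-05°, of the stored one.
Along the meridian that is 2e-05° × 111000 m/° = 2.22 m.

2.22 metres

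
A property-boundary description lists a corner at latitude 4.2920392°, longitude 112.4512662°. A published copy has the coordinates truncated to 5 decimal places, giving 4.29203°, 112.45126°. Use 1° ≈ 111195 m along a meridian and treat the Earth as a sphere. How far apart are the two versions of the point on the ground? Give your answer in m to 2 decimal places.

The latitude changed by +0.0000092° and the longitude by +0.0000062°.
N–S: 0.0000092° × 111195 m/° = 1.02299 m.
East–west at this latitude: 0.0000062° × 111195 × cos 4.29203° ≈ 0.0000062 × 110883 = 0.687476 m.
Hypotenuse of the two orthogonal shifts: √(1.02299² + 0.687476²) = 1.23253 m.

1.23 m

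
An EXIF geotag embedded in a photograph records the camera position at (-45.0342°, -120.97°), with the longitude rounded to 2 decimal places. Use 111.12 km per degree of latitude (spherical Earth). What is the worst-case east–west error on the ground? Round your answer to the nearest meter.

393 meters

Rounding to 2 decimal places leaves the longitude within ±0.005° of the true value.
One degree of longitude at 45.0342° is 111120 × cos 45.0342° ≈ 111120 × 0.7067 = 78526.8 m.
Maximum E–W displacement: 0.005 × 78526.8 = 392.634 m.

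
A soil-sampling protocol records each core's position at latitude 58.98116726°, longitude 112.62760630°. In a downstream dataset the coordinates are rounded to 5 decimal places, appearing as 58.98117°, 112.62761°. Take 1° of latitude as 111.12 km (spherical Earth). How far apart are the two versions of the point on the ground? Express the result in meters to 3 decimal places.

The latitude changed by -0.00000274° and the longitude by -0.00000370°.
N–S: -0.00000274° × 111120 m/° = -0.304469 m.
East–west at this latitude: -0.00000370° × 111120 × cos 58.9812° ≈ -0.00000370 × 57262.3 = -0.211871 m.
Distance: √(0.304469² + 0.211871²) ≈ 0.370932 m.

0.371 meters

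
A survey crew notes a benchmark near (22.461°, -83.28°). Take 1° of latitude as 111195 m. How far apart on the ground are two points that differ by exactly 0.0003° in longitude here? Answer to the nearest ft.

101 ft

0.0003° of longitude at 22.461° is 0.0003 × 111195 × cos 22.461° ≈ 0.0003 × 102760 = 30.8279 m.
In feet: 30.8279 m ÷ 0.3048 ≈ 101.14 ft.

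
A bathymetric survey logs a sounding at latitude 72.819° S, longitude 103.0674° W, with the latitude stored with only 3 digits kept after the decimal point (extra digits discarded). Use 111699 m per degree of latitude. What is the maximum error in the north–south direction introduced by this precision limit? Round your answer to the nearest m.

Truncating at 3 decimal places can drop up to a full unit in the last place, so the latitude may be off by as much as 0.001°.
Along the meridian that is 0.001° × 111699 m/° = 111.699 m.

112 m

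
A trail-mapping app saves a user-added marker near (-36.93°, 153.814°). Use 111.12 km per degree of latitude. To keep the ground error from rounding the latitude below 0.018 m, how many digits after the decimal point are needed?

One degree of latitude covers 111120 m.
With N decimal places the half-ulp bound is 0.5·10⁻ᴺ°, or 0.5·10⁻ᴺ × 111120 m on the ground.
Need 0.5 × 111120 × 10⁻ᴺ ≤ 0.018 → 10⁻ᴺ ≤ 3.240e-07, so N ≥ 6.49.
So 7 decimal places suffice (0.00556 m); 6 would allow up to 0.0556 m.

7 decimal places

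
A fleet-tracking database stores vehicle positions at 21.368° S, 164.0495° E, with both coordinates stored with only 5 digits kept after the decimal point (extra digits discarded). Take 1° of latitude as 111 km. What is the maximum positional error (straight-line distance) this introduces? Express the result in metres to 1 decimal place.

Truncating at 5 decimal places can drop up to a full unit in the last place, so each coordinate may be off by as much as 1e-05°.
North–south component: 1e-05° × 111000 = 1.11 m.
East–west component at 21.368°: 1e-05° × 111000 × cos 21.368° ≈ 1e-05 × 103370 ≈ 1.0337 m.
Combining orthogonally: (1.11² + 1.0337²)^½ ≈ 1.51678 m.

1.5 metres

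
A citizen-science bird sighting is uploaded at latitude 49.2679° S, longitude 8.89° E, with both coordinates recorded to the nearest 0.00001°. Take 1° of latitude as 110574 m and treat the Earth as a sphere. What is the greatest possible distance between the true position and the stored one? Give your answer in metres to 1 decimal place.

Rounding to 5 decimal places leaves each coordinate within ±5e-06° of the true value.
N–S: 5e-06° × 110574 m/° = 0.55287 m.
Longitude error → 5e-06 × 110574 × cos 49.2679° = 5e-06 × 110574 × 0.6525 ≈ 0.36076 m.
Worst case both components are at the extreme and orthogonal: √(0.55287² + 0.36076²) ≈ 0.660162 m.

0.7 metres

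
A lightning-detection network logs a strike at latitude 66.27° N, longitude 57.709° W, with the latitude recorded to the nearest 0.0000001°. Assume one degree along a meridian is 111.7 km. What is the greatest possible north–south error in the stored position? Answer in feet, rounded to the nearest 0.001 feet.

0.018 feet

Rounding to 7 decimal places leaves the latitude within ±5e-08° of the true value.
Along the meridian that is 5e-08° × 111700 m/° = 0.005585 m.
Converting: 0.005585 m × 3.2808 ft/m ≈ 0.018323 ft.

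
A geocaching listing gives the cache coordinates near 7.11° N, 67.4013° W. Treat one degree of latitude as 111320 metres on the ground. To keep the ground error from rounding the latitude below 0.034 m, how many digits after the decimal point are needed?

One degree of latitude covers 111320 m.
N decimal places → at most half a unit in the last place, 0.5 × 10⁻ᴺ° = 111320/2 × 10⁻ᴺ m.
Setting 55660 × 10⁻ᴺ ≤ 0.034 gives 10ᴺ ≥ 1.637e+06, i.e. N ≥ 6.21.
At 6 places the error can reach 0.0557 m, but 7 places keeps it to 0.00557 m.

7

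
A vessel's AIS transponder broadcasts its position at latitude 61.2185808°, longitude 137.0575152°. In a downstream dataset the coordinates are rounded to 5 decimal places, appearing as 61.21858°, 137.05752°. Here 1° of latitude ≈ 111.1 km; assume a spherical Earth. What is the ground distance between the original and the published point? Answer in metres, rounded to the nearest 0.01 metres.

0.27 metres

Δlat = 61.2185808 − 61.21858 = +0.0000008°; Δlon = 137.0575152 − 137.05752 = -0.0000048°.
N–S: 0.0000008° × 111100 m/° = 0.08888 m.
E–W at 61.2186°: -0.0000048° × 111100 × cos 61.2186° = -0.0000048 × 111100 × 0.4815 ≈ -0.256758 m.
Distance: √(0.08888² + 0.256758²) ≈ 0.271706 m.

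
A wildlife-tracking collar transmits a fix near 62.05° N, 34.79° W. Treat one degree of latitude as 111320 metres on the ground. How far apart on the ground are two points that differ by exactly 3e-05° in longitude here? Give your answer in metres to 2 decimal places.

1.57 metres

3e-05° of longitude at 62.05° is 3e-05 × 111320 × cos 62.05° ≈ 3e-05 × 52175.8 = 1.56527 m.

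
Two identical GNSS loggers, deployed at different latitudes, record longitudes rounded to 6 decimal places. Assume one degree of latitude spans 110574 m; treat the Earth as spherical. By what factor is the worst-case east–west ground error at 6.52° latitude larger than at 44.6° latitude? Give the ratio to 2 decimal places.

1.40

Rounding to 6 decimal places leaves the longitude within ±5e-07° of the true value.
At 6.52°: 5e-07° × 110574 × cos 6.52° = 5e-07 × 110574 × 0.9935 ≈ 0.054929 m.
At 44.6°: 5e-07° × 110574 × cos 44.6° = 5e-07 × 110574 × 0.7120 ≈ 0.039366 m.
The ratio reduces to cos 6.52° / cos 44.6° = 0.9935/0.7120 ≈ 1.3954.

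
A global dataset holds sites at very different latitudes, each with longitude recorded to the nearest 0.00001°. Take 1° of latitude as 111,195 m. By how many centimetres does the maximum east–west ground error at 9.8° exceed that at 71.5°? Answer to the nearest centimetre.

Rounding to 5 decimal places leaves the longitude within ±5e-06° of the true value.
Error at 9.8° = 5e-06° × 111195 × cos 9.8° ≈ 0.55597 × 0.9854 = 0.54786 m.
At 71.5°: 5e-06° × 111195 × cos 71.5° = 5e-06 × 111195 × 0.3173 ≈ 0.17641 m.
So the lower-latitude error exceeds the higher by 0.54786 − 0.17641 = 0.37145 m.
That is 0.371449 m = 37.145 cm.

37 centimetres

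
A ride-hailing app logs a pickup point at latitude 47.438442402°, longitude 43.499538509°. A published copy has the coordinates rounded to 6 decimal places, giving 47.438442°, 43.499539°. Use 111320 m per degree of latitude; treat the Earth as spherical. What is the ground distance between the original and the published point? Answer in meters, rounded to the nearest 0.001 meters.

The latitude changed by +0.000000402° and the longitude by -0.000000491°.
N–S: 0.000000402° × 111320 m/° = 0.0447506 m.
East–west at this latitude: -0.000000491° × 111320 × cos 47.4384° ≈ -0.000000491 × 75294.8 = -0.0369698 m.
Hypotenuse of the two orthogonal shifts: √(0.0447506² + 0.0369698²) = 0.0580464 m.

0.058 meters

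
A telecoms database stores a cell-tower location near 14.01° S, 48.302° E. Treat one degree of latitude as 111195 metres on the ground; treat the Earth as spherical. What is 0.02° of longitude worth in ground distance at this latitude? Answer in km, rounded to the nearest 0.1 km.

2.2 km

One degree of longitude here spans 111195 × cos 14.01° = 111195 × 0.9703 ≈ 107887 m; 0.02° of that is 2157.75 m.
That is 2157.75 m = 2.1577 km.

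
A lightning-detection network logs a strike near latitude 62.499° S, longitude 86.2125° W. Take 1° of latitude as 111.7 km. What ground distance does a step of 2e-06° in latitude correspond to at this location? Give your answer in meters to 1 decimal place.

0.2 meters

Along a meridian 2e-06° is 2e-06 × 111700 = 0.2234 m.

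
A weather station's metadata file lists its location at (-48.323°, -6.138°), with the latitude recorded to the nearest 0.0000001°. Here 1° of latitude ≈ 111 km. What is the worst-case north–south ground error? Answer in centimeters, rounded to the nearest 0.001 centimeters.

0.555 centimeters

Rounding to 7 decimal places leaves the latitude within ±5e-08° of the true value.
North–south distance: 5e-08° × 111000 m/° = 0.00555 m.
That is 0.00555 m = 0.555 cm.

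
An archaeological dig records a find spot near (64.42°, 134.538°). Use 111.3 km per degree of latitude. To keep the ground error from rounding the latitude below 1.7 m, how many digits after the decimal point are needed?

One degree of latitude covers 111300 m.
N decimal places → at most half a unit in the last place, 0.5 × 10⁻ᴺ° = 111300/2 × 10⁻ᴺ m.
Setting 55650 × 10⁻ᴺ ≤ 1.7 gives 10ᴺ ≥ 3.274e+04, i.e. N ≥ 4.52.
N = 4 would give 5.57 m (too coarse); N = 5 gives 0.556 m ≤ 1.7 m.

5 decimal places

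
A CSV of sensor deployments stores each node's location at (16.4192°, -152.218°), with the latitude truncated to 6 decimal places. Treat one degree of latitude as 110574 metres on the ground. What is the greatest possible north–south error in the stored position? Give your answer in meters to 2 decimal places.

Truncating at 6 decimal places can drop up to a full unit in the last place, so the latitude may be off by as much as 1e-06°.
So the N–S error is at most 1e-06 × 110574 = 0.110574 m.

0.11 meters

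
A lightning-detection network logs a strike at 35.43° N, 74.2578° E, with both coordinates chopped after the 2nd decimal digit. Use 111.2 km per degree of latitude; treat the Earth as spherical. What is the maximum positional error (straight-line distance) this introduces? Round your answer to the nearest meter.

Truncating at 2 decimal places can drop up to a full unit in the last place, so each coordinate may be off by as much as 0.01°.
North–south component: 0.01° × 111200 = 1112 m.
East–west component at 35.43°: 0.01° × 111200 × cos 35.43° ≈ 0.01 × 90608.5 ≈ 906.085 m.
Combining orthogonally: (1112² + 906.085²)^½ ≈ 1434.41 m.

1434 meters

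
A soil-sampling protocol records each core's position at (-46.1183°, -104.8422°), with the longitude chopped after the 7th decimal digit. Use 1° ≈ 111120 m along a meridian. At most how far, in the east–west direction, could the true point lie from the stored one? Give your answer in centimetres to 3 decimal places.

Truncating at 7 decimal places can drop up to a full unit in the last place, so the longitude may be off by as much as 1e-07°.
One degree of longitude at 46.1183° is 111120 × cos 46.1183° ≈ 111120 × 0.6932 = 77025.2 m.
East–west error: 1e-07° × 77025.2 m/° ≈ 0.00770252 m.
That is 0.00770252 m = 0.77025 cm.

0.770 centimetres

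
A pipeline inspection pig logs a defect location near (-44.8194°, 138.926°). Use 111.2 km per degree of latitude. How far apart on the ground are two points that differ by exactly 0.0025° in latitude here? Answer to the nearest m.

0.0025° × 111200 m/° = 278 m.

278 m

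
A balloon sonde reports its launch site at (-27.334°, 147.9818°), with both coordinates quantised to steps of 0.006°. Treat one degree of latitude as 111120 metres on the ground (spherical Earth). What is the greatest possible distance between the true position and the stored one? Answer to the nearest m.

446 m

With a 0.006° grid the true value lies within half a step, ±0.006°/2 = ±0.003°, of the stored one.
Latitude error → 0.003 × 111120 = 333.36 m along the meridian.
East–west component at 27.334°: 0.003° × 111120 × cos 27.334° ≈ 0.003 × 98712.9 ≈ 296.139 m.
Worst case both components are at the extreme and orthogonal: √(333.36² + 296.139²) ≈ 445.9 m.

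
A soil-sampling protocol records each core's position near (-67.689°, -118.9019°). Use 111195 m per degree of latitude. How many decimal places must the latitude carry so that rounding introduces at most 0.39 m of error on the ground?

One degree of latitude covers 111195 m.
Rounding to N decimal places gives at most 0.5 × 10⁻ᴺ degrees of error, i.e. 0.5 × 10⁻ᴺ × 111195 m.
Need 0.5 × 111195 × 10⁻ᴺ ≤ 0.39 → 10⁻ᴺ ≤ 7.015e-06, so N ≥ 5.15.
So 6 decimal places suffice (0.0556 m); 5 would allow up to 0.556 m.

6 decimal places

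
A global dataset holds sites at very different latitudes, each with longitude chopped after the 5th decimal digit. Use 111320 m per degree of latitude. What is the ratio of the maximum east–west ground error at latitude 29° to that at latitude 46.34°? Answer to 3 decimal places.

Truncating at 5 decimal places can drop up to a full unit in the last place, so the longitude may be off by as much as 1e-05°.
Error at 29° = 1e-05° × 111320 × cos 29° ≈ 1.1132 × 0.8746 = 0.97363 m.
At 46.34°: 1e-05° × 111320 × cos 46.34° = 1e-05 × 111320 × 0.6904 ≈ 0.76853 m.
The ratio reduces to cos 29° / cos 46.34° = 0.8746/0.6904 ≈ 1.2669.

1.267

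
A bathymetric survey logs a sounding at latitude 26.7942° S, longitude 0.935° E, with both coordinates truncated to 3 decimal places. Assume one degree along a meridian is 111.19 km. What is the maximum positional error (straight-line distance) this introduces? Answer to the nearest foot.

Truncating at 3 decimal places can drop up to a full unit in the last place, so each coordinate may be off by as much as 0.001°.
N–S: 0.001° × 111190 m/° = 111.19 m.
Longitude error → 0.001 × 111190 × cos 26.7942° = 0.001 × 111190 × 0.8926 ≈ 99.2517 m.
Combining orthogonally: (111.19² + 99.2517²)^½ ≈ 149.044 m.
In feet: 149.044 m ÷ 0.3048 ≈ 488.99 ft.

489 feet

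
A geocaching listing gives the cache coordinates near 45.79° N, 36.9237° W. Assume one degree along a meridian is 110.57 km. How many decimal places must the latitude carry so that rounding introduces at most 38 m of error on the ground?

4

One degree of latitude covers 110570 m.
N decimal places → at most half a unit in the last place, 0.5 × 10⁻ᴺ° = 110570/2 × 10⁻ᴺ m.
Setting 55285 × 10⁻ᴺ ≤ 38 gives 10ᴺ ≥ 1455, i.e. N ≥ 3.16.
So 4 decimal places suffice (5.53 m); 3 would allow up to 55.3 m.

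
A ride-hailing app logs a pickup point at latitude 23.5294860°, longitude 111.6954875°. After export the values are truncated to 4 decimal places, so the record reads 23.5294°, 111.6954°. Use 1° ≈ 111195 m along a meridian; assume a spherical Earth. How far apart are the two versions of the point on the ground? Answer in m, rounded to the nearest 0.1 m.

13.1 m

The latitude changed by +0.0000860° and the longitude by +0.0000875°.
N–S: 0.0000860° × 111195 m/° = 9.56277 m.
E–W at 23.5294°: 0.0000875° × 111195 × cos 23.5294° = 0.0000875 × 111195 × 0.9169 ≈ 8.9206 m.
Distance: √(9.56277² + 8.9206²) ≈ 13.0776 m.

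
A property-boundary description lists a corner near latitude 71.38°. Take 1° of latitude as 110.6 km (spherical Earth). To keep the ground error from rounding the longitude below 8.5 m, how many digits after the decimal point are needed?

4

At 71.38° one degree of longitude covers 110600 × cos 71.38° ≈ 110600 × 0.3193 ≈ 35313.5 m.
N decimal places → at most half a unit in the last place, 0.5 × 10⁻ᴺ° = 35313.5/2 × 10⁻ᴺ m.
Setting 17656.7 × 10⁻ᴺ ≤ 8.5 gives 10ᴺ ≥ 2077, i.e. N ≥ 3.32.
N = 3 would give 17.7 m (too coarse); N = 4 gives 1.77 m ≤ 8.5 m.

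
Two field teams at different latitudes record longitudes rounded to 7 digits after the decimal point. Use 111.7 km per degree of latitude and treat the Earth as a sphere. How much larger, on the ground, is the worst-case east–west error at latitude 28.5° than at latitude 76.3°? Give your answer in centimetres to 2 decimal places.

Rounding to 7 decimal places leaves the longitude within ±5e-08° of the true value.
Error at 28.5° = 5e-08° × 111700 × cos 28.5° ≈ 0.005585 × 0.8788 = 0.0049082 m.
At 76.3°: 5e-08° × 111700 × cos 76.3° = 5e-08 × 111700 × 0.2368 ≈ 0.0013227 m.
So the lower-latitude error exceeds the higher by 0.0049082 − 0.0013227 = 0.0035855 m.
That is 0.00358545 m = 0.35855 cm.

0.36 centimetres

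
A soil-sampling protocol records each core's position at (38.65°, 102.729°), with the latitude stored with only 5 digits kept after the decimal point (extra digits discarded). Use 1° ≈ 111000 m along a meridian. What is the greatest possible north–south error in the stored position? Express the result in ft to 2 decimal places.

Truncating at 5 decimal places can drop up to a full unit in the last place, so the latitude may be off by as much as 1e-05°.
North–south distance: 1e-05° × 111000 m/° = 1.11 m.
In feet: 1.11 m ÷ 0.3048 ≈ 3.6417 ft.

3.64 ft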